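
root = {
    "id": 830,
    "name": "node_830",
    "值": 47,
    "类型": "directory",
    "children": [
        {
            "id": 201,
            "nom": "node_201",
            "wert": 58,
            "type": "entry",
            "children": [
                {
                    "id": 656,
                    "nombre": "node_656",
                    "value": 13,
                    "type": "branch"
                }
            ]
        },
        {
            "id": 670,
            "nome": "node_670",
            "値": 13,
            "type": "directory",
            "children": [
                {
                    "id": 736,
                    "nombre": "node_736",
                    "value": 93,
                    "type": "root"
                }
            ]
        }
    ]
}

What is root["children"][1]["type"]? "directory"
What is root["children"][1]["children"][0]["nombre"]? "node_736"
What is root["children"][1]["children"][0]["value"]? 93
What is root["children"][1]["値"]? 13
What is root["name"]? "node_830"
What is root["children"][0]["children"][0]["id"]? 656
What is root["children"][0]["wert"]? 58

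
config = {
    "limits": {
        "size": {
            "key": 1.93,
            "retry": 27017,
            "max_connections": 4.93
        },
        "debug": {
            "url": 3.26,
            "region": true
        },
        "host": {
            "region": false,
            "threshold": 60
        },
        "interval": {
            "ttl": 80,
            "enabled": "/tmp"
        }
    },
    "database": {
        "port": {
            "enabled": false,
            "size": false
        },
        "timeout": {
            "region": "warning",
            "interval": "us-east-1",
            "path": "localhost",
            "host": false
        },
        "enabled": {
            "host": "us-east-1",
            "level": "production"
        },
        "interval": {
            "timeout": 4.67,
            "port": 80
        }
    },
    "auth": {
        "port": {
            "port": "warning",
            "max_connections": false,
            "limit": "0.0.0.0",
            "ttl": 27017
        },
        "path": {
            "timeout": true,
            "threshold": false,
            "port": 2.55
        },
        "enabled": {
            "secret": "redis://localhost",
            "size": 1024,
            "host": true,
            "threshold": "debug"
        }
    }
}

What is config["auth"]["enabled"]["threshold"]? "debug"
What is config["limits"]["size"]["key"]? 1.93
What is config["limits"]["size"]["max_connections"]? 4.93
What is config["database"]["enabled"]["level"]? "production"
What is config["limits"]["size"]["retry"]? 27017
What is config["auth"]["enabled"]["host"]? True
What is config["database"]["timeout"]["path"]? "localhost"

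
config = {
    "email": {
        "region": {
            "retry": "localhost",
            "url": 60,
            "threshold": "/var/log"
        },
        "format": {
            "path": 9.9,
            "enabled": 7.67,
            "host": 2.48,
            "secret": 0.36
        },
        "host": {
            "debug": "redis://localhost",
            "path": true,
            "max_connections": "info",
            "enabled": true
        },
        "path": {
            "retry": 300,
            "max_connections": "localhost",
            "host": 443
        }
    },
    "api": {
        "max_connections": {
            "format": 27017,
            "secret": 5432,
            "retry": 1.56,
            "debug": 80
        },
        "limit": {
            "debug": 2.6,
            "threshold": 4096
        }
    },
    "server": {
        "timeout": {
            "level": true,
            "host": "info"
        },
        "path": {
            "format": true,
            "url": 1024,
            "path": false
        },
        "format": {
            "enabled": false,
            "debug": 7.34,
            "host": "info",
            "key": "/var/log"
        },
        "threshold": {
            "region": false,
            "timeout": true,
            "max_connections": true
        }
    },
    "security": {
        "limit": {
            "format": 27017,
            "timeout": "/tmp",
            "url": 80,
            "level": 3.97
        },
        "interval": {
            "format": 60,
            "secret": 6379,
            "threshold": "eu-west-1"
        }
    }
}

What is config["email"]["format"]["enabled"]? 7.67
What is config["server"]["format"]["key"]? "/var/log"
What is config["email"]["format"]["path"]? 9.9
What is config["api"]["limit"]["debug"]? 2.6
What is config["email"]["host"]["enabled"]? True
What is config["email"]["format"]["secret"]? 0.36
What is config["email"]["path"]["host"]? 443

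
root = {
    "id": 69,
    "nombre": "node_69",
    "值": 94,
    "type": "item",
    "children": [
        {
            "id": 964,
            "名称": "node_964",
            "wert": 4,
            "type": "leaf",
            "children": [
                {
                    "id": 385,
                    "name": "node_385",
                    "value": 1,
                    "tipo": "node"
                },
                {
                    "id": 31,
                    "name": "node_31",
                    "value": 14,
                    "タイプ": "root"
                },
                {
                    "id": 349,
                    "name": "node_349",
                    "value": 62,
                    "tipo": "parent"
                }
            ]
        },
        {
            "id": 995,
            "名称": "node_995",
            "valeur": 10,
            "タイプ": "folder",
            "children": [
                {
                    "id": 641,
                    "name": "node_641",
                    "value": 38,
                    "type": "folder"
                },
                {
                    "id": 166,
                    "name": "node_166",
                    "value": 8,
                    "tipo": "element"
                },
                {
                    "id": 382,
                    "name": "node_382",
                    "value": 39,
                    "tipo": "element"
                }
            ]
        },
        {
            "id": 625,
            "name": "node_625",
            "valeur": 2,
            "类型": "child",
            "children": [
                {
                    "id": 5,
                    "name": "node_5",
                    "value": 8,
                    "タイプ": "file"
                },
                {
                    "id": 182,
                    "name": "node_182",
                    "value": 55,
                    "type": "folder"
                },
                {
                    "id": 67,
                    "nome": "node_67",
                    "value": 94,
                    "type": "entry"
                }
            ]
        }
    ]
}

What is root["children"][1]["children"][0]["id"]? 641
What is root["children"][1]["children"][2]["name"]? "node_382"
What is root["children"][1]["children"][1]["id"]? 166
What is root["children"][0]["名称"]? "node_964"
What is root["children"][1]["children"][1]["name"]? "node_166"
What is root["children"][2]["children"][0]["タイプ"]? "file"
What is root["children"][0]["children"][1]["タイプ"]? "root"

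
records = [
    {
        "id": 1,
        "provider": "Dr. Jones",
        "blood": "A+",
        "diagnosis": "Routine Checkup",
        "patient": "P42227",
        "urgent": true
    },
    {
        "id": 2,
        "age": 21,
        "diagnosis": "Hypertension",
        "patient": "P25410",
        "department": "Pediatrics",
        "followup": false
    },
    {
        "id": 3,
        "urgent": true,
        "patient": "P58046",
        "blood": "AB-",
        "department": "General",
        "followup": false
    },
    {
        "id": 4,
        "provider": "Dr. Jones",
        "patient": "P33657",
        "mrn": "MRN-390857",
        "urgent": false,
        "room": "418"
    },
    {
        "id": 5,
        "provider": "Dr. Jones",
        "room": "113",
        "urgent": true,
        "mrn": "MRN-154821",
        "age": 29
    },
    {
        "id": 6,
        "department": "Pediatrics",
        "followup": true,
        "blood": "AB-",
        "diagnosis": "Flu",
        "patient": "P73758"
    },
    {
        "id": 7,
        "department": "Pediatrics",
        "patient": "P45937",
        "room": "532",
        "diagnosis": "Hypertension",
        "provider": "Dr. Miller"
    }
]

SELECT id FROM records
[1, 2, 3, 4, 5, 6, 7]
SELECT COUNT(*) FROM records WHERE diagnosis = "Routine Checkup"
1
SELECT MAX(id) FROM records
7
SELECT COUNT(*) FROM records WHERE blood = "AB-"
2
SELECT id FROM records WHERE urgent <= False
[4]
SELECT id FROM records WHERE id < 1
[]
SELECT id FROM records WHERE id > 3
[4, 5, 6, 7]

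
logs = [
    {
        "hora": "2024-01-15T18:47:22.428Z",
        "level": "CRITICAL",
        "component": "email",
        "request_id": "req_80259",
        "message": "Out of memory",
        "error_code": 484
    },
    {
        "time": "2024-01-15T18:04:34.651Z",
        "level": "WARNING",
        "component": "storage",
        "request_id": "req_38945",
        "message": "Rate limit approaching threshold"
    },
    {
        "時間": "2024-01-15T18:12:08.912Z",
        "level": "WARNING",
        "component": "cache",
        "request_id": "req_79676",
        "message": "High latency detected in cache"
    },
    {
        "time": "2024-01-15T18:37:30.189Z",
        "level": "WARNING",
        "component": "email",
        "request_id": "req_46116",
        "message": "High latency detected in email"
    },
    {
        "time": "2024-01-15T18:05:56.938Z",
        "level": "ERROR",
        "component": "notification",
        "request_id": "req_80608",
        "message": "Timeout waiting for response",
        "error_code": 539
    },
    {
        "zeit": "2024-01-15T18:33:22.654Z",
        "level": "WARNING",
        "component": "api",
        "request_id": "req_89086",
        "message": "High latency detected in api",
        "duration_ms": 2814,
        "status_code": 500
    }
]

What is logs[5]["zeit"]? "2024-01-15T18:33:22.654Z"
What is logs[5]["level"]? "WARNING"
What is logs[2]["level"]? "WARNING"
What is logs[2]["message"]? "High latency detected in cache"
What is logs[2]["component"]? "cache"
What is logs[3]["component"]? "email"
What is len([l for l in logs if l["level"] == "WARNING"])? 4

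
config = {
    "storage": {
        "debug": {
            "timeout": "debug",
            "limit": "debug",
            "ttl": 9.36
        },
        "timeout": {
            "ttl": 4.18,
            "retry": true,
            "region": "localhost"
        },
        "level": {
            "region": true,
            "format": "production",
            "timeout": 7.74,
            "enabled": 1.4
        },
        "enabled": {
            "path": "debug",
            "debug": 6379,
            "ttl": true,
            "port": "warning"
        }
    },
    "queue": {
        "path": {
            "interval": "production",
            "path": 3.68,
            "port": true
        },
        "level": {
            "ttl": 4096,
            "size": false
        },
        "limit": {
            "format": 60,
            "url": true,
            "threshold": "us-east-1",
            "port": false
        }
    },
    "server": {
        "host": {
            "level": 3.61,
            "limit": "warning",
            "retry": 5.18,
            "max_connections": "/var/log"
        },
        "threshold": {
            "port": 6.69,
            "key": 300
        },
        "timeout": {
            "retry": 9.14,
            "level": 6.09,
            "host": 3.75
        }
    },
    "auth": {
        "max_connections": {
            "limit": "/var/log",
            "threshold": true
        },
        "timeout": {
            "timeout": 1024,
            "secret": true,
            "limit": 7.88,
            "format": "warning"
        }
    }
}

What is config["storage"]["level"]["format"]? "production"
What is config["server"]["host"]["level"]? 3.61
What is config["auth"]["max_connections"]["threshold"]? True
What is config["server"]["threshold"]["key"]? 300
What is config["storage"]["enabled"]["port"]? "warning"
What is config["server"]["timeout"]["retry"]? 9.14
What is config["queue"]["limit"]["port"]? False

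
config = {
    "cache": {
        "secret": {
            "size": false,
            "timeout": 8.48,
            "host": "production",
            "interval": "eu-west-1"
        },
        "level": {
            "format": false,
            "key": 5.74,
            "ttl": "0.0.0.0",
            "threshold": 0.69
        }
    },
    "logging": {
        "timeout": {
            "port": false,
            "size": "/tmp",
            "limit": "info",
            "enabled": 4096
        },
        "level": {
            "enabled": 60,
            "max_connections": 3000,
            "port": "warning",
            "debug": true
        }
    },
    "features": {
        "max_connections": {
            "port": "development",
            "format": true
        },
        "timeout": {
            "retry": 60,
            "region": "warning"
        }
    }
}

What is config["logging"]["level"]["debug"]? True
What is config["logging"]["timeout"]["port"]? False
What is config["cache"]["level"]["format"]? False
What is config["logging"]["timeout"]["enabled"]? 4096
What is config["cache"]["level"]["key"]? 5.74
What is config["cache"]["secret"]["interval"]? "eu-west-1"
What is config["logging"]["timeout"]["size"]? "/tmp"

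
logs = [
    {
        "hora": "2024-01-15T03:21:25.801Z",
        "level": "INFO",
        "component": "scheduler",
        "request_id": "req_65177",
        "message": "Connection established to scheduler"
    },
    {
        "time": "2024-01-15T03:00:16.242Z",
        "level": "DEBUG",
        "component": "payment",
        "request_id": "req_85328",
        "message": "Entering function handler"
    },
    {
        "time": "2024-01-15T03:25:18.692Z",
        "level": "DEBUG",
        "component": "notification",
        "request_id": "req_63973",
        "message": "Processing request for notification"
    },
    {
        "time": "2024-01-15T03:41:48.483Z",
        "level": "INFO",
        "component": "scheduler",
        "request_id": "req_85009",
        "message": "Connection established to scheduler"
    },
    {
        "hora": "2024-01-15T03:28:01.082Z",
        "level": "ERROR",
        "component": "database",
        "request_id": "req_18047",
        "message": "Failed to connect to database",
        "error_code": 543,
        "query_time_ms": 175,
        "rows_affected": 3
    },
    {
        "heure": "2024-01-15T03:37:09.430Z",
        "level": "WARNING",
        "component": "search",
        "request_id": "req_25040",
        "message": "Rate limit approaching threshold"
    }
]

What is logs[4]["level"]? "ERROR"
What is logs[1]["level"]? "DEBUG"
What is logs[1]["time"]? "2024-01-15T03:00:16.242Z"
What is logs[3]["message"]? "Connection established to scheduler"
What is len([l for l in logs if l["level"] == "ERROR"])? 1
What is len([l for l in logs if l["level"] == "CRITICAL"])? 0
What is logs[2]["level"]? "DEBUG"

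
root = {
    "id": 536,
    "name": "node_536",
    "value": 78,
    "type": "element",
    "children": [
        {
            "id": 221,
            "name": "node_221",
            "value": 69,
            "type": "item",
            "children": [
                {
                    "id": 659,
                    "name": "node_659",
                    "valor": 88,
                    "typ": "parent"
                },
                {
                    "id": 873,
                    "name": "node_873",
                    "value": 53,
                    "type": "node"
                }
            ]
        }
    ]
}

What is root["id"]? 536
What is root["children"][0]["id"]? 221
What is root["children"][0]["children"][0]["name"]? "node_659"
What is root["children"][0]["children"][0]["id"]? 659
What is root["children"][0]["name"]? "node_221"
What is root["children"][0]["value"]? 69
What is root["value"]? 78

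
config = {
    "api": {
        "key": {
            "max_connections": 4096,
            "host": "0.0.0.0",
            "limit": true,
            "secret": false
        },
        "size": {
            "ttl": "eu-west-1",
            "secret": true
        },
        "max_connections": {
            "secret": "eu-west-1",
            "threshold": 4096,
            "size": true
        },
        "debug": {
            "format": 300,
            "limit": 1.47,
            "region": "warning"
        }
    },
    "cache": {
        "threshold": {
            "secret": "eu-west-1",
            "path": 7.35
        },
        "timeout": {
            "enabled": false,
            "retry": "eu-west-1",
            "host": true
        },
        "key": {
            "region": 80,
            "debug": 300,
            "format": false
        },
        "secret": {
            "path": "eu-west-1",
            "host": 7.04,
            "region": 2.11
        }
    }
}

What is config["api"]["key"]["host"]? "0.0.0.0"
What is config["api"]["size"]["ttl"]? "eu-west-1"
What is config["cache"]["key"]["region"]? 80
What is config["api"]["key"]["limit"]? True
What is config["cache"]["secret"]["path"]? "eu-west-1"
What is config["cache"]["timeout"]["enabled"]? False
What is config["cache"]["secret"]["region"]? 2.11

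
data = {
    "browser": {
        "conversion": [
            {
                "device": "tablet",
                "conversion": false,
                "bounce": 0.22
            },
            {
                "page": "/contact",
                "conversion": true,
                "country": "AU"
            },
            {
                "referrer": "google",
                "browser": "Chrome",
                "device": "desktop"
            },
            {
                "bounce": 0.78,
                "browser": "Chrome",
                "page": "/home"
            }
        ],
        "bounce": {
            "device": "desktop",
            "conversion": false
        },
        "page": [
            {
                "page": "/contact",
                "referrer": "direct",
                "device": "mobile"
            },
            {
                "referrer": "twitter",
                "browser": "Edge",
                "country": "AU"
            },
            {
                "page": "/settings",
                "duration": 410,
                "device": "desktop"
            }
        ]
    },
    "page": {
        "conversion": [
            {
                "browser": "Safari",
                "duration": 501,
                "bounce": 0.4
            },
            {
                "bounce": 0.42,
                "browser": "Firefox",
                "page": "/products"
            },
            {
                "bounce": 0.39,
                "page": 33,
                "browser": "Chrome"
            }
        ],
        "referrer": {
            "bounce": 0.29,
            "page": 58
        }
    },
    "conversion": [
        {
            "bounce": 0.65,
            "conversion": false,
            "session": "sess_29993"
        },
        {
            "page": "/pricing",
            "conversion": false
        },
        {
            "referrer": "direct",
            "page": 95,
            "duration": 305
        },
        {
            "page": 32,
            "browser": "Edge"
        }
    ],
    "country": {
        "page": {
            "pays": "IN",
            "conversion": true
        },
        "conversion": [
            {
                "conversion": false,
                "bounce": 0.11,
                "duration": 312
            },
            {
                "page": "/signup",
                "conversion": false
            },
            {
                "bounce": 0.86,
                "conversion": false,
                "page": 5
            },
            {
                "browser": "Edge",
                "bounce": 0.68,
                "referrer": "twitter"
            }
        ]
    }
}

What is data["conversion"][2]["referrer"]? "direct"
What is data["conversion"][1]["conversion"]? False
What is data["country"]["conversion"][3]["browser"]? "Edge"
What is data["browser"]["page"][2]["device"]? "desktop"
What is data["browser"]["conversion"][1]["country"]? "AU"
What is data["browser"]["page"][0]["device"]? "mobile"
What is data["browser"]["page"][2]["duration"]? 410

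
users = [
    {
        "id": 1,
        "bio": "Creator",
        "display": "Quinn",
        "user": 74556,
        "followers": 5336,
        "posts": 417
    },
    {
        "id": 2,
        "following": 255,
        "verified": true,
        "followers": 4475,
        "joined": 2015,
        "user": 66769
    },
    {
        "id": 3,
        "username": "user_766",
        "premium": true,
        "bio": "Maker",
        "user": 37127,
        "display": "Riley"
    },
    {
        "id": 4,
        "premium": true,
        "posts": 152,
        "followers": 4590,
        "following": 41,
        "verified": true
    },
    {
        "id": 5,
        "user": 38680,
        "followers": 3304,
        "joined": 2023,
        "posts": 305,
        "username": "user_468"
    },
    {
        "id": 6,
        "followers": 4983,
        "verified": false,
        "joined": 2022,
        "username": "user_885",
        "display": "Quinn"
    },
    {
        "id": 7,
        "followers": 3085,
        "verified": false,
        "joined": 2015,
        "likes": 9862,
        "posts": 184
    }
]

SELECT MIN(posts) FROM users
152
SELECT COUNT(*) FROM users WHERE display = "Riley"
1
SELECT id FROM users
[1, 2, 3, 4, 5, 6, 7]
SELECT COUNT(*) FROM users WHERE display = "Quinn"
2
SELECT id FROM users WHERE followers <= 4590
[2, 4, 5, 7]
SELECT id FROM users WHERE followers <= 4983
[2, 4, 5, 6, 7]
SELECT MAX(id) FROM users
7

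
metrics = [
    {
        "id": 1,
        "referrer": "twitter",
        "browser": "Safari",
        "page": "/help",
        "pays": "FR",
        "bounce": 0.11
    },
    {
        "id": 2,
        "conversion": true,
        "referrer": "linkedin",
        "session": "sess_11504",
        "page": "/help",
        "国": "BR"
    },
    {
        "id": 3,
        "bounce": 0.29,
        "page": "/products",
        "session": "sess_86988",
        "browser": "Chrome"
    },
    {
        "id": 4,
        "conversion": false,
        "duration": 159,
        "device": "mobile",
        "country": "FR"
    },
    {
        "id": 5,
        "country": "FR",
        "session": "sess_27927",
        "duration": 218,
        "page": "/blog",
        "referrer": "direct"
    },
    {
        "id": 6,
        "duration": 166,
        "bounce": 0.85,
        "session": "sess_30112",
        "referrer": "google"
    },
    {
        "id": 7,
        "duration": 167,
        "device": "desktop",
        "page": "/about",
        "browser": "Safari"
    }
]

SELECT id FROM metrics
[1, 2, 3, 4, 5, 6, 7]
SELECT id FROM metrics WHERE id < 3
[1, 2]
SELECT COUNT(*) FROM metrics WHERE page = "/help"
2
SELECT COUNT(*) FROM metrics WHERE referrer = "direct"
1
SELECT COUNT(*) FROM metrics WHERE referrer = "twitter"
1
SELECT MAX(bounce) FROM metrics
0.85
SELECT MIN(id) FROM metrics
1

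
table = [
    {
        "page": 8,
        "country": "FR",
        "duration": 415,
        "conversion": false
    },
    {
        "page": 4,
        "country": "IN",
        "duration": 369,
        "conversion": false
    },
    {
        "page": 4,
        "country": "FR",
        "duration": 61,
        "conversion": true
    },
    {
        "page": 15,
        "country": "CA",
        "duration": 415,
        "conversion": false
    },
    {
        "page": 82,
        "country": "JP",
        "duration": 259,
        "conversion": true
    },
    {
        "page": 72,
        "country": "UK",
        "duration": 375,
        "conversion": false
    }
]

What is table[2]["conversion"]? True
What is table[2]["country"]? "FR"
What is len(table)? 6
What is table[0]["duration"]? 415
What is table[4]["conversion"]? True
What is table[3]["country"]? "CA"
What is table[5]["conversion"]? False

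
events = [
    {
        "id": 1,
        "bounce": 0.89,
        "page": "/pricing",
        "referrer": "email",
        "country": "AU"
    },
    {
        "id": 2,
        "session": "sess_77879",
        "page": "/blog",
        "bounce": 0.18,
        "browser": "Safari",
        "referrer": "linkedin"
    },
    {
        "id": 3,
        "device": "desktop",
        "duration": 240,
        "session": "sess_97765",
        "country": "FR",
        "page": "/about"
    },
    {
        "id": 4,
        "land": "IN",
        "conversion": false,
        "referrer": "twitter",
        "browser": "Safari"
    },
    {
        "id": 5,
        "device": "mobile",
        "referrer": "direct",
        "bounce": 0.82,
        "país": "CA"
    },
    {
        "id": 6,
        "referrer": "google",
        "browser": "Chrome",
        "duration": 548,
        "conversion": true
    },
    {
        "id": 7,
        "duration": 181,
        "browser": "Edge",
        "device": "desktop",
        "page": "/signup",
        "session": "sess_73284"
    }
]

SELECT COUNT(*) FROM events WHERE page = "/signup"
1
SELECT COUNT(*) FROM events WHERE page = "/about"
1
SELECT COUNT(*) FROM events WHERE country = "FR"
1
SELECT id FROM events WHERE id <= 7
[1, 2, 3, 4, 5, 6, 7]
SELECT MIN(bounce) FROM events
0.18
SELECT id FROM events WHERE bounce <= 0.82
[2, 5]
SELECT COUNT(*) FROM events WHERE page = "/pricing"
1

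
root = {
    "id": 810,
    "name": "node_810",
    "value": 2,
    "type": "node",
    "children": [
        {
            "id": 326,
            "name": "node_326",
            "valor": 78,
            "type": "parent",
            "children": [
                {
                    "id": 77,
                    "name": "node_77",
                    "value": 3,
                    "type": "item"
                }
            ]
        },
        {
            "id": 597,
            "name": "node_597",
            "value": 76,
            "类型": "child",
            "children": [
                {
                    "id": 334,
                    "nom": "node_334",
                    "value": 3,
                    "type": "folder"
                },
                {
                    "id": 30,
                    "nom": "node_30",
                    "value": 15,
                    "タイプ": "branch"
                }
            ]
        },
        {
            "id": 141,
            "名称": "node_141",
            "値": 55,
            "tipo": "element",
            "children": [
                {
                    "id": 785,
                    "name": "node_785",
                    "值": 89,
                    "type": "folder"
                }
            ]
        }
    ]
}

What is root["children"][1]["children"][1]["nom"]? "node_30"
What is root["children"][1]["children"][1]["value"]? 15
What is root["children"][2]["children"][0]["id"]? 785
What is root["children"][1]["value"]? 76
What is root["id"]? 810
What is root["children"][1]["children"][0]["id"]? 334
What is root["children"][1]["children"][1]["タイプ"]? "branch"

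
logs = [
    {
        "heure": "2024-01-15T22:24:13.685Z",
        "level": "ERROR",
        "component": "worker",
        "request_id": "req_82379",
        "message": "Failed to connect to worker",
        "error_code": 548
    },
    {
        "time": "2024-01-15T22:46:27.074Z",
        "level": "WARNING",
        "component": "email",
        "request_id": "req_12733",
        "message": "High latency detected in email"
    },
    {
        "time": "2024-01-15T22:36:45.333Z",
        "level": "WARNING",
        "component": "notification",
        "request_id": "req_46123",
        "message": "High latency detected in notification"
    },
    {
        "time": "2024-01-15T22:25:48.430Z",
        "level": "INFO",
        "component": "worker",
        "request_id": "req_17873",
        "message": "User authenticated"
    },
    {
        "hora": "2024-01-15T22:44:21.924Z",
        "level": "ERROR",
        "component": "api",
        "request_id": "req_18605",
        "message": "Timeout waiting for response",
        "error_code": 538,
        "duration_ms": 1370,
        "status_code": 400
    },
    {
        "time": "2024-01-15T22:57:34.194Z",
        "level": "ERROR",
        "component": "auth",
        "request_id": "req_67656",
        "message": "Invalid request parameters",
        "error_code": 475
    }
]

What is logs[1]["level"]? "WARNING"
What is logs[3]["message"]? "User authenticated"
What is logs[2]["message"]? "High latency detected in notification"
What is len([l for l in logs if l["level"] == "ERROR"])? 3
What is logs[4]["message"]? "Timeout waiting for response"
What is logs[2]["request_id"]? "req_46123"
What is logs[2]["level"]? "WARNING"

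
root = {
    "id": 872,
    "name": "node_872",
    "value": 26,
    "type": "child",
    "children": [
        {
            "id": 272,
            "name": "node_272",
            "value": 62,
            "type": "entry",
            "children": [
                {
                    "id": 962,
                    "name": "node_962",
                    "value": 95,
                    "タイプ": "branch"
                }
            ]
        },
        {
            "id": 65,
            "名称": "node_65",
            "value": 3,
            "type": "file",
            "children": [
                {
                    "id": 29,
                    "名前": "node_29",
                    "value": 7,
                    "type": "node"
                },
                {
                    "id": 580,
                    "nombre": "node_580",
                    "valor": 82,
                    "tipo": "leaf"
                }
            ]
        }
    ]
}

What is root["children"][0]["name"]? "node_272"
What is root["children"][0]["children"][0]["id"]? 962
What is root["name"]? "node_872"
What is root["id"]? 872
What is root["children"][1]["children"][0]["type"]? "node"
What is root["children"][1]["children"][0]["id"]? 29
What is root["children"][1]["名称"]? "node_65"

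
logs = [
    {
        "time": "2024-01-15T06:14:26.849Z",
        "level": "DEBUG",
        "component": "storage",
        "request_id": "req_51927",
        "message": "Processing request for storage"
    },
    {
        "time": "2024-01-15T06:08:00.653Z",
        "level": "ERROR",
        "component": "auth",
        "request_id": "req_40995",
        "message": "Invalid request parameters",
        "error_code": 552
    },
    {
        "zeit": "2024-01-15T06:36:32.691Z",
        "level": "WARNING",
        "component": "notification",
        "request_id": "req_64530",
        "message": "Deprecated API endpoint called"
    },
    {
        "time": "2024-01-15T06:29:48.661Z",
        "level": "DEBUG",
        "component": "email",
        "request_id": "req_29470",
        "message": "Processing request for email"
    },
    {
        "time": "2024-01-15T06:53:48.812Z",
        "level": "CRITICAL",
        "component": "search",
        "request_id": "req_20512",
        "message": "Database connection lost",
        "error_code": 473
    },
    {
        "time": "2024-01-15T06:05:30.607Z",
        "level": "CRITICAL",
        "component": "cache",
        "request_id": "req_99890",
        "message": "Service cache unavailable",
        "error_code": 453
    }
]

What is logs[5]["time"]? "2024-01-15T06:05:30.607Z"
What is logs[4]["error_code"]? 473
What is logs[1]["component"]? "auth"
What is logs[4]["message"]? "Database connection lost"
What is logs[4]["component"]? "search"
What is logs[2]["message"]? "Deprecated API endpoint called"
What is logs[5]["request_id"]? "req_99890"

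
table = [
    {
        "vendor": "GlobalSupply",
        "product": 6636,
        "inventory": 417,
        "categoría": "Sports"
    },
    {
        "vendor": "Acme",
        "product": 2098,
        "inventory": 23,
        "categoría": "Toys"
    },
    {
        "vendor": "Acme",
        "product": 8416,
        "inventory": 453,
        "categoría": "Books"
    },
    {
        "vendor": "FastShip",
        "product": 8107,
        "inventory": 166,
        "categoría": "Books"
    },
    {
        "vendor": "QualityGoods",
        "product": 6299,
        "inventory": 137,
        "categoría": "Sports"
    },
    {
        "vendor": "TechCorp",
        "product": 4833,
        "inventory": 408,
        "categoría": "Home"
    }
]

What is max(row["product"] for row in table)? 8416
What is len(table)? 6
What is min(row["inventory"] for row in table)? 23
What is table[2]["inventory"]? 453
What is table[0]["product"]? 6636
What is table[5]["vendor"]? "TechCorp"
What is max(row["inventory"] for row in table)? 453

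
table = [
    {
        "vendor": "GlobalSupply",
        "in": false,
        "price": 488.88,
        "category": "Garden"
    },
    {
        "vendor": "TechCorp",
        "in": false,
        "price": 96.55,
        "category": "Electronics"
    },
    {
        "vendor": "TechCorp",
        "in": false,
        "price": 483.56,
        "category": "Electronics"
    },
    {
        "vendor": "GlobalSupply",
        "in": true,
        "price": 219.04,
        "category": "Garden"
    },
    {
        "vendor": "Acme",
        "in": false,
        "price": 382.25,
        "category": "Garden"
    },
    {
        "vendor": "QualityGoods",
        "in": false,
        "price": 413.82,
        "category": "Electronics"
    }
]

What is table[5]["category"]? "Electronics"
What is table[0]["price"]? 488.88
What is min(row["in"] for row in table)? False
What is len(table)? 6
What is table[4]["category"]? "Garden"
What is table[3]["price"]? 219.04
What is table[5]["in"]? False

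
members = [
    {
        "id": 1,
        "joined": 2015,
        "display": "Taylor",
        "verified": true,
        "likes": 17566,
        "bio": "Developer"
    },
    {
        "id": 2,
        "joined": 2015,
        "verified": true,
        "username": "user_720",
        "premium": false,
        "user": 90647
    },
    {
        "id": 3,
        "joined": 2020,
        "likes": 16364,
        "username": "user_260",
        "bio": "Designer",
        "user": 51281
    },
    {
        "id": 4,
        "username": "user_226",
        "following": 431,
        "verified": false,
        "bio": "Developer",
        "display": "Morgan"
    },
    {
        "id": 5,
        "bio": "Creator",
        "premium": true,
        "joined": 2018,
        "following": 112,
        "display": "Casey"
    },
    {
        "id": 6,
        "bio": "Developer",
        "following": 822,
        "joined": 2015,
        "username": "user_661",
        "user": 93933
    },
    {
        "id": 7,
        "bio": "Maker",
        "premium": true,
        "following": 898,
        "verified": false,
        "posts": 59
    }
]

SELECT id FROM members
[1, 2, 3, 4, 5, 6, 7]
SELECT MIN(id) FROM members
1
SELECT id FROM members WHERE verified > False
[1, 2]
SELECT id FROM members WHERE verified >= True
[1, 2]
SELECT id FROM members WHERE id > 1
[2, 3, 4, 5, 6, 7]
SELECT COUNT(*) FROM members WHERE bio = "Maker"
1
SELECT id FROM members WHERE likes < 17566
[3]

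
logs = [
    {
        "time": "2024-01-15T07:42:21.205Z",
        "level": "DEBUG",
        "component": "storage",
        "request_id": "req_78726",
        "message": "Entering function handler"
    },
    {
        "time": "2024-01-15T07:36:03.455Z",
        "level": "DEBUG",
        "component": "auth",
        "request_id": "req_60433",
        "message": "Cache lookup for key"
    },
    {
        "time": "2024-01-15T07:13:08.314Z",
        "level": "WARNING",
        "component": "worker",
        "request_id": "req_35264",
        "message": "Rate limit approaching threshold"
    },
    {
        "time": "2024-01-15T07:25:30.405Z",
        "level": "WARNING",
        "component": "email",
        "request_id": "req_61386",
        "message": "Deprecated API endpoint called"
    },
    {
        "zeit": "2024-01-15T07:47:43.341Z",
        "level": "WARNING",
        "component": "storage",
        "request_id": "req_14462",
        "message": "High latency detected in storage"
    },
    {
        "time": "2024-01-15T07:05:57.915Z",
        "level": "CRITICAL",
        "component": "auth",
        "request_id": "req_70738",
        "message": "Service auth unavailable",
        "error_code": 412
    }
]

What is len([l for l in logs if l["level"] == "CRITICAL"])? 1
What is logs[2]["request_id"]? "req_35264"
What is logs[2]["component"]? "worker"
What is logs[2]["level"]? "WARNING"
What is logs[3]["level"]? "WARNING"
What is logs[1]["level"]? "DEBUG"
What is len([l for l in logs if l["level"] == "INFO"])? 0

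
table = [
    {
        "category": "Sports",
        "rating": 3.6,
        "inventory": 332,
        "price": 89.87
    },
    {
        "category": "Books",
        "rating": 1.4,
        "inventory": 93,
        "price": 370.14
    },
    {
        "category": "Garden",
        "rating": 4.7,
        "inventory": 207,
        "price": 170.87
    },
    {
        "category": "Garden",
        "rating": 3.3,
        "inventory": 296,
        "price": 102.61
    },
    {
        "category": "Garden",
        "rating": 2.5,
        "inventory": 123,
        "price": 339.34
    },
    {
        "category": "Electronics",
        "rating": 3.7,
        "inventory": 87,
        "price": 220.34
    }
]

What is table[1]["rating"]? 1.4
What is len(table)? 6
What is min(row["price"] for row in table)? 89.87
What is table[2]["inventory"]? 207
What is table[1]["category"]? "Books"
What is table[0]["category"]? "Sports"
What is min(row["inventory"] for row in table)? 87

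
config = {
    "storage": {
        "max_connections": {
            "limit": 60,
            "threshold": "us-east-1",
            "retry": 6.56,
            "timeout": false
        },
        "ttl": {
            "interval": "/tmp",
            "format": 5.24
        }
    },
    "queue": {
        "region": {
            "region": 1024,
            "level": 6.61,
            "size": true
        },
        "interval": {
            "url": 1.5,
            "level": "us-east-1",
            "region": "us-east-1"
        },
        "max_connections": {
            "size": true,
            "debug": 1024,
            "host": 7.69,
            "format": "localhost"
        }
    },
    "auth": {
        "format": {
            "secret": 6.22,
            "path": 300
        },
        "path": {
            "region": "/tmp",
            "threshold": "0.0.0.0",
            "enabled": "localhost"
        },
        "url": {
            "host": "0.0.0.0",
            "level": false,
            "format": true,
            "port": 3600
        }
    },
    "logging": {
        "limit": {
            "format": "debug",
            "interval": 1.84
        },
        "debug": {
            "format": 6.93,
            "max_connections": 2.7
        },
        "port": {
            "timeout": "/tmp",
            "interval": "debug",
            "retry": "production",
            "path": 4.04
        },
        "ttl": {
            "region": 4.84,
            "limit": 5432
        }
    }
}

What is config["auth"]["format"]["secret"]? 6.22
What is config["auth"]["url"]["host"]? "0.0.0.0"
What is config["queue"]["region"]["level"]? 6.61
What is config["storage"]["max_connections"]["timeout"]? False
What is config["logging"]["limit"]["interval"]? 1.84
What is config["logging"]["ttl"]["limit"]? 5432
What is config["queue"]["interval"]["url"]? 1.5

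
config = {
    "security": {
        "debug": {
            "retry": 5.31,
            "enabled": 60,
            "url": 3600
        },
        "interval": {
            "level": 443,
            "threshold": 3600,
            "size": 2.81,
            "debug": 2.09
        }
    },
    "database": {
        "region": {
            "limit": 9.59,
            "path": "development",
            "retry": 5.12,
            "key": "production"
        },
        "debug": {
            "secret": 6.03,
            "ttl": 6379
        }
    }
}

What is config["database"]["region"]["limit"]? 9.59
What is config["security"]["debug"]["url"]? 3600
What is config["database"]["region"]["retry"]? 5.12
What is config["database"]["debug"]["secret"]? 6.03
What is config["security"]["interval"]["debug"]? 2.09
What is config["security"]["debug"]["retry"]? 5.31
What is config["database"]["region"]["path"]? "development"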